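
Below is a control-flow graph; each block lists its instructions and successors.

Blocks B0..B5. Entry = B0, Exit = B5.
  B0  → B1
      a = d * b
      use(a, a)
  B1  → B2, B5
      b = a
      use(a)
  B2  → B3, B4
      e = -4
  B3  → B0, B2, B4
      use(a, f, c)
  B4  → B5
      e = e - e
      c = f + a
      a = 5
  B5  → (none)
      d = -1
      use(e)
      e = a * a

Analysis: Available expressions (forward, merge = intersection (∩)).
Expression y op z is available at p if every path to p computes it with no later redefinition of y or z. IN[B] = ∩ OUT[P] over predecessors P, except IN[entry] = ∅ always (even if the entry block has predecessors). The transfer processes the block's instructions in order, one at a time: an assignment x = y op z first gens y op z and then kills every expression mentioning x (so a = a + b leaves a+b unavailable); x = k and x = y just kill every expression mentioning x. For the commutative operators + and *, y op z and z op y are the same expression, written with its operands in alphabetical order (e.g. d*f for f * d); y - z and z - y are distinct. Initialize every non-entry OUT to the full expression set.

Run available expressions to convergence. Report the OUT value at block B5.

Per-block solution:
  B0:   IN={}   OUT={b*d}
  B1:   IN={b*d}   OUT={}
  B2:   IN={}   OUT={}
  B3:   IN={}   OUT={}
  B4:   IN={}   OUT={}
  B5:   IN={}   OUT={a*a}

Merge at B5: IN[B5] = OUT[B1] ∩ OUT[B4] = {}
Applying B5's transfer function to that IN value gives OUT[B5] (row B5 above).

Answer: {a*a}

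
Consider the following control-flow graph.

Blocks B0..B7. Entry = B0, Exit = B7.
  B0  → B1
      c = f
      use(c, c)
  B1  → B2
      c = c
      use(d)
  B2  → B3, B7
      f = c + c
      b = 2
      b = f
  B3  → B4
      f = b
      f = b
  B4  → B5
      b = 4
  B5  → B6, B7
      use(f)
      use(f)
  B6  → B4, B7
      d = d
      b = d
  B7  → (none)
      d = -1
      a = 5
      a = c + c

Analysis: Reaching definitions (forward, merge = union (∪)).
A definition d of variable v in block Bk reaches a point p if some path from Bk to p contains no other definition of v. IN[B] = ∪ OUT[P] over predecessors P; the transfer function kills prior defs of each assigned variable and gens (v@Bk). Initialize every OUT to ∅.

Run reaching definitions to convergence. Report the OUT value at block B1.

Answer: {c@B1}

Trace:
Per-block solution:
  B0:  IN={}  OUT={c@B0}
  B1:  IN={c@B0}  OUT={c@B1}
  B2:  IN={c@B1}  OUT={b@B2, c@B1, f@B2}
  B3:  IN={b@B2, c@B1, f@B2}  OUT={b@B2, c@B1, f@B3}
  B4:  IN={b@B2, b@B6, c@B1, d@B6, f@B3}  OUT={b@B4, c@B1, d@B6, f@B3}
  B5:  IN={b@B4, c@B1, d@B6, f@B3}  OUT={b@B4, c@B1, d@B6, f@B3}
  B6:  IN={b@B4, c@B1, d@B6, f@B3}  OUT={b@B6, c@B1, d@B6, f@B3}
  B7:  IN={b@B2, b@B4, b@B6, c@B1, d@B6, f@B2, f@B3}  OUT={a@B7, b@B2, b@B4, b@B6, c@B1, d@B7, f@B2, f@B3}

Merge at B1: IN[B1] = OUT[B0] = {c@B0}
Applying B1's transfer function to that IN value gives OUT[B1] (row B1 above).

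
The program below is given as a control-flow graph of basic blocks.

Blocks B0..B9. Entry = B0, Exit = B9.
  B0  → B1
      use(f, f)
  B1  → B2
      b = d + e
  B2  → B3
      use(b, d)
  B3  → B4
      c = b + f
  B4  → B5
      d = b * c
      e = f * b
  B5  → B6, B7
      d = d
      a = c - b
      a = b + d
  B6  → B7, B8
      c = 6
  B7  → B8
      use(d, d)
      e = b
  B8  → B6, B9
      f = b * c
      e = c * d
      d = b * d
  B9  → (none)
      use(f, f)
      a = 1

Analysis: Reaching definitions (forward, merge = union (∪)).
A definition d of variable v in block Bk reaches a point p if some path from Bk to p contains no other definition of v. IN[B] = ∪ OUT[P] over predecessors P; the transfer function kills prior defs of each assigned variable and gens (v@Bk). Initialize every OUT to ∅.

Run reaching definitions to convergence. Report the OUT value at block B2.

Fixpoint table:
  B0: | IN={} | OUT={}
  B1: | IN={} | OUT={b@B1}
  B2: | IN={b@B1} | OUT={b@B1}
  B3: | IN={b@B1} | OUT={b@B1, c@B3}
  B4: | IN={b@B1, c@B3} | OUT={b@B1, c@B3, d@B4, e@B4}
  B5: | IN={b@B1, c@B3, d@B4, e@B4} | OUT={a@B5, b@B1, c@B3, d@B5, e@B4}
  B6: | IN={a@B5, b@B1, c@B3, c@B6, d@B5, d@B8, e@B4, e@B8, f@B8} | OUT={a@B5, b@B1, c@B6, d@B5, d@B8, e@B4, e@B8, f@B8}
  B7: | IN={a@B5, b@B1, c@B3, c@B6, d@B5, d@B8, e@B4, e@B8, f@B8} | OUT={a@B5, b@B1, c@B3, c@B6, d@B5, d@B8, e@B7, f@B8}
  B8: | IN={a@B5, b@B1, c@B3, c@B6, d@B5, d@B8, e@B4, e@B7, e@B8, f@B8} | OUT={a@B5, b@B1, c@B3, c@B6, d@B8, e@B8, f@B8}
  B9: | IN={a@B5, b@B1, c@B3, c@B6, d@B8, e@B8, f@B8} | OUT={a@B9, b@B1, c@B3, c@B6, d@B8, e@B8, f@B8}

Merge at B2: IN[B2] = OUT[B1] = {b@B1}
Applying B2's transfer function to that IN value gives OUT[B2] (row B2 above).

Answer: {b@B1}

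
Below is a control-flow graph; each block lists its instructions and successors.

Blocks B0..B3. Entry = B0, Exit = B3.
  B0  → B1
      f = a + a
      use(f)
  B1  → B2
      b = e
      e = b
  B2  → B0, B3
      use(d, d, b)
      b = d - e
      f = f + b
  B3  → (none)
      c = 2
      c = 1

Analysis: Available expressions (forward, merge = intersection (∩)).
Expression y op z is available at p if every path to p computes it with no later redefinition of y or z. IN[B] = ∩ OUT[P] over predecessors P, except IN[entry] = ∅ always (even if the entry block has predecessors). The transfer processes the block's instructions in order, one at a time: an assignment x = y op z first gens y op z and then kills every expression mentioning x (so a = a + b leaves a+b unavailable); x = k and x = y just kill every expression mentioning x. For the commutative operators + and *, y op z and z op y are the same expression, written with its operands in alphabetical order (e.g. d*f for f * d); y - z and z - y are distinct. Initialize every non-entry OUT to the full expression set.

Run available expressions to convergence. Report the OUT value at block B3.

Converged values:
  B0: | IN={} | OUT={a+a}
  B1: | IN={a+a} | OUT={a+a}
  B2: | IN={a+a} | OUT={a+a, d-e}
  B3: | IN={a+a, d-e} | OUT={a+a, d-e}

Merge at B3: IN[B3] = OUT[B2] = {a+a, d-e}
Applying B3's transfer function to that IN value gives OUT[B3] (row B3 above).

Answer: {a+a, d-e}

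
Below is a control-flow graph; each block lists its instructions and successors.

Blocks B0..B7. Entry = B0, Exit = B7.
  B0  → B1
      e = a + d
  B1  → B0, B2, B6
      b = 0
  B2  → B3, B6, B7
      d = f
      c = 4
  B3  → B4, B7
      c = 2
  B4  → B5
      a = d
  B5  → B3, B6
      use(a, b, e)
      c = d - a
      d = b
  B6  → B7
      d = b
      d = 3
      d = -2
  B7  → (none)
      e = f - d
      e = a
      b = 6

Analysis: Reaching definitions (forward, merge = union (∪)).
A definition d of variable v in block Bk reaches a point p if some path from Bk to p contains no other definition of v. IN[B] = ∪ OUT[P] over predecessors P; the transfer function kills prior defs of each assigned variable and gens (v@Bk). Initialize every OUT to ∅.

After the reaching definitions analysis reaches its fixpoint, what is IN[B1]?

Fixpoint table:
  B0: | IN={b@B1, e@B0} | OUT={b@B1, e@B0}
  B1: | IN={b@B1, e@B0} | OUT={b@B1, e@B0}
  B2: | IN={b@B1, e@B0} | OUT={b@B1, c@B2, d@B2, e@B0}
  B3: | IN={a@B4, b@B1, c@B2, c@B5, d@B2, d@B5, e@B0} | OUT={a@B4, b@B1, c@B3, d@B2, d@B5, e@B0}
  B4: | IN={a@B4, b@B1, c@B3, d@B2, d@B5, e@B0} | OUT={a@B4, b@B1, c@B3, d@B2, d@B5, e@B0}
  B5: | IN={a@B4, b@B1, c@B3, d@B2, d@B5, e@B0} | OUT={a@B4, b@B1, c@B5, d@B5, e@B0}
  B6: | IN={a@B4, b@B1, c@B2, c@B5, d@B2, d@B5, e@B0} | OUT={a@B4, b@B1, c@B2, c@B5, d@B6, e@B0}
  B7: | IN={a@B4, b@B1, c@B2, c@B3, c@B5, d@B2, d@B5, d@B6, e@B0} | OUT={a@B4, b@B7, c@B2, c@B3, c@B5, d@B2, d@B5, d@B6, e@B7}

Merge at B1: IN[B1] = OUT[B0] = {b@B1, e@B0}

Answer: {b@B1, e@B0}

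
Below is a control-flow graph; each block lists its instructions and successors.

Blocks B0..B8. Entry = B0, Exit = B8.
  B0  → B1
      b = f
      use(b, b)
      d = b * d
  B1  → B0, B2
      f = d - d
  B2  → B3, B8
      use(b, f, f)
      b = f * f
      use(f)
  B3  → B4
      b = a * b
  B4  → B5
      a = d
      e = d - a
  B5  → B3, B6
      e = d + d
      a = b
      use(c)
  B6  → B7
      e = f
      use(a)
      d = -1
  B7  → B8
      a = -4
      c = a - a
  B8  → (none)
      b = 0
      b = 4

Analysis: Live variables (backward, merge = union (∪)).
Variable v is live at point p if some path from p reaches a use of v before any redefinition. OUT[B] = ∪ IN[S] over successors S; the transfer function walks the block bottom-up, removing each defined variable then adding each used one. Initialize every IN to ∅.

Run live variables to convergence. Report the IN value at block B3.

Converged values:
  B0: | IN={a, c, d, f} | OUT={a, b, c, d}
  B1: | IN={a, b, c, d} | OUT={a, b, c, d, f}
  B2: | IN={a, b, c, d, f} | OUT={a, b, c, d, f}
  B3: | IN={a, b, c, d, f} | OUT={b, c, d, f}
  B4: | IN={b, c, d, f} | OUT={b, c, d, f}
  B5: | IN={b, c, d, f} | OUT={a, b, c, d, f}
  B6: | IN={a, f} | OUT={}
  B7: | IN={} | OUT={}
  B8: | IN={} | OUT={}

Merge at B3: OUT[B3] = IN[B4] = {b, c, d, f}
Applying B3's transfer function to that OUT value gives IN[B3] (row B3 above).

Answer: {a, b, c, d, f}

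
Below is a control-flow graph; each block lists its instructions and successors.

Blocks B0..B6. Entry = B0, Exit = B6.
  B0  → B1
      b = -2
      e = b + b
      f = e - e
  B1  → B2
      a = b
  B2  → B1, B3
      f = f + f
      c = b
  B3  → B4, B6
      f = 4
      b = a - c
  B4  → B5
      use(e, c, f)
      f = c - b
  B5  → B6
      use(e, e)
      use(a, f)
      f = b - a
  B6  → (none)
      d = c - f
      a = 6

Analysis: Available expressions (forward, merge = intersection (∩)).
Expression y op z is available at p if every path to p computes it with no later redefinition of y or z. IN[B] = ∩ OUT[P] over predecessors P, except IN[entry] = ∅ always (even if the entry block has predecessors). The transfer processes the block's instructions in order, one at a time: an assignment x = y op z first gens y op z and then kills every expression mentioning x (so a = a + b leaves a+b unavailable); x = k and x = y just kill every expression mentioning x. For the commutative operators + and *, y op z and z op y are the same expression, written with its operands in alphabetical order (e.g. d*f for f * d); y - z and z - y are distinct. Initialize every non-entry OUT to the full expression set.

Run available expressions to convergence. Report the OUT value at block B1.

Per-block solution:
  B0:   IN={}   OUT={b+b, e-e}
  B1:   IN={b+b, e-e}   OUT={b+b, e-e}
  B2:   IN={b+b, e-e}   OUT={b+b, e-e}
  B3:   IN={b+b, e-e}   OUT={a-c, e-e}
  B4:   IN={a-c, e-e}   OUT={a-c, c-b, e-e}
  B5:   IN={a-c, c-b, e-e}   OUT={a-c, b-a, c-b, e-e}
  B6:   IN={a-c, e-e}   OUT={c-f, e-e}

Merge at B1: IN[B1] = OUT[B0] ∩ OUT[B2] = {b+b, e-e}
Applying B1's transfer function to that IN value gives OUT[B1] (row B1 above).

Answer: {b+b, e-e}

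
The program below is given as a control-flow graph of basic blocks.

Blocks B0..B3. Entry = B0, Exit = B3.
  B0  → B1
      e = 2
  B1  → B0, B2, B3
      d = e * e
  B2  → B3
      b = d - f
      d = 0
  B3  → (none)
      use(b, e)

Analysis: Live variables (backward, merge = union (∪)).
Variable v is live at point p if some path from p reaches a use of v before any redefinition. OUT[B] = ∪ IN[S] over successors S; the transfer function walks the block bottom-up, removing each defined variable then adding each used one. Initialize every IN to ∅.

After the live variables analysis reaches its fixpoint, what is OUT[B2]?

Fixpoint table:
  B0:  IN={b, f}  OUT={b, e, f}
  B1:  IN={b, e, f}  OUT={b, d, e, f}
  B2:  IN={d, e, f}  OUT={b, e}
  B3:  IN={b, e}  OUT={}

Merge at B2: OUT[B2] = IN[B3] = {b, e}

Answer: {b, e}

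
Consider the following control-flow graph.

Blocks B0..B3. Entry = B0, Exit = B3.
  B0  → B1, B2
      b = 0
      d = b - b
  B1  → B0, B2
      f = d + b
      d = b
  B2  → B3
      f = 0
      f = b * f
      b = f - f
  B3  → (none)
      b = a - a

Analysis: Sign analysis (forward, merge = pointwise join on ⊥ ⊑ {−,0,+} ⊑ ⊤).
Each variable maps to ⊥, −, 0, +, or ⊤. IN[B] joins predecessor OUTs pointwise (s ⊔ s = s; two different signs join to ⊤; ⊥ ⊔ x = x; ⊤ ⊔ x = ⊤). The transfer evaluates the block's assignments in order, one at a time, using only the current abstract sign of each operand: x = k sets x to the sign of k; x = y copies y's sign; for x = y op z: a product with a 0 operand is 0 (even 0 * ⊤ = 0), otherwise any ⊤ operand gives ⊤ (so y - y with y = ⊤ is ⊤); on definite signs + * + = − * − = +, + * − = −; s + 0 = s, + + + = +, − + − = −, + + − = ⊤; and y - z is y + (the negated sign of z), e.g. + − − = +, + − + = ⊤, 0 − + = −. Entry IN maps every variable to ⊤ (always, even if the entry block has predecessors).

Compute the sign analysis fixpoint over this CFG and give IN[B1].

Answer: {a: ⊤, b: 0, c: ⊤, d: 0, e: ⊤, f: ⊤}

Working:
Per-block solution:
  B0: | IN=(all ⊤) | OUT={b:0, d:0; rest ⊤}
  B1: | IN={b:0, d:0; rest ⊤} | OUT={b:0, d:0, f:0; rest ⊤}
  B2: | IN={b:0, d:0; rest ⊤} | OUT={b:0, d:0, f:0; rest ⊤}
  B3: | IN={b:0, d:0, f:0; rest ⊤} | OUT={d:0, f:0; rest ⊤}

Merge at B1: IN[B1] = OUT[B0] = {a: ⊤, b: 0, c: ⊤, d: 0, e: ⊤, f: ⊤}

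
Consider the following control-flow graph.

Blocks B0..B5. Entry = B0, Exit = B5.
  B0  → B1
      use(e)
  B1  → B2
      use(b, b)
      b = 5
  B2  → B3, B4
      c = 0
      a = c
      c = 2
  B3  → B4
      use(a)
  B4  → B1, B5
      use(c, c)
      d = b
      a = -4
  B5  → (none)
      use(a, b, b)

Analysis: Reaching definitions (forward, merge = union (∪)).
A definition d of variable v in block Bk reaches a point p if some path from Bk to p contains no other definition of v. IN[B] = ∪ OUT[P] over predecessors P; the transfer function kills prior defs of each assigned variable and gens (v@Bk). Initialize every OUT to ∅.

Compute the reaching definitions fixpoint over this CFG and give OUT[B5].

Converged values:
  B0:   IN={}   OUT={}
  B1:   IN={a@B4, b@B1, c@B2, d@B4}   OUT={a@B4, b@B1, c@B2, d@B4}
  B2:   IN={a@B4, b@B1, c@B2, d@B4}   OUT={a@B2, b@B1, c@B2, d@B4}
  B3:   IN={a@B2, b@B1, c@B2, d@B4}   OUT={a@B2, b@B1, c@B2, d@B4}
  B4:   IN={a@B2, b@B1, c@B2, d@B4}   OUT={a@B4, b@B1, c@B2, d@B4}
  B5:   IN={a@B4, b@B1, c@B2, d@B4}   OUT={a@B4, b@B1, c@B2, d@B4}

Merge at B5: IN[B5] = OUT[B4] = {a@B4, b@B1, c@B2, d@B4}
Applying B5's transfer function to that IN value gives OUT[B5] (row B5 above).

Answer: {a@B4, b@B1, c@B2, d@B4}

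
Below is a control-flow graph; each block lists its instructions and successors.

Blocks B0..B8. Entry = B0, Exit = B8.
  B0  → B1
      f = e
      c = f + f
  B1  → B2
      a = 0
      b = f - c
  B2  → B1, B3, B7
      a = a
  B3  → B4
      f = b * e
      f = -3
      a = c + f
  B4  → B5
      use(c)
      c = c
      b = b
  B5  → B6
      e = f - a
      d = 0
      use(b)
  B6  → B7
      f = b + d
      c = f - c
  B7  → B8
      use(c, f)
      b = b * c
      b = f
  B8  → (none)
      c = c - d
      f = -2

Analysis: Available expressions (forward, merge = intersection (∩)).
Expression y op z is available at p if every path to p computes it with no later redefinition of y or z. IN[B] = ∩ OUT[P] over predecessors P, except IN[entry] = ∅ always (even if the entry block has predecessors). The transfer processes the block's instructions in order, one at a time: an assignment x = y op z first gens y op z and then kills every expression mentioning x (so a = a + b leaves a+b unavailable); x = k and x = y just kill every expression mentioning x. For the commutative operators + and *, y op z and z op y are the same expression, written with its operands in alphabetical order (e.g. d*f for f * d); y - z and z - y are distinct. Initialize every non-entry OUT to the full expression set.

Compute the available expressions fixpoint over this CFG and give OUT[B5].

Per-block solution:
  B0:   IN={}   OUT={f+f}
  B1:   IN={f+f}   OUT={f+f, f-c}
  B2:   IN={f+f, f-c}   OUT={f+f, f-c}
  B3:   IN={f+f, f-c}   OUT={b*e, c+f}
  B4:   IN={b*e, c+f}   OUT={}
  B5:   IN={}   OUT={f-a}
  B6:   IN={f-a}   OUT={b+d}
  B7:   IN={}   OUT={}
  B8:   IN={}   OUT={}

Merge at B5: IN[B5] = OUT[B4] = {}
Applying B5's transfer function to that IN value gives OUT[B5] (row B5 above).

Answer: {f-a}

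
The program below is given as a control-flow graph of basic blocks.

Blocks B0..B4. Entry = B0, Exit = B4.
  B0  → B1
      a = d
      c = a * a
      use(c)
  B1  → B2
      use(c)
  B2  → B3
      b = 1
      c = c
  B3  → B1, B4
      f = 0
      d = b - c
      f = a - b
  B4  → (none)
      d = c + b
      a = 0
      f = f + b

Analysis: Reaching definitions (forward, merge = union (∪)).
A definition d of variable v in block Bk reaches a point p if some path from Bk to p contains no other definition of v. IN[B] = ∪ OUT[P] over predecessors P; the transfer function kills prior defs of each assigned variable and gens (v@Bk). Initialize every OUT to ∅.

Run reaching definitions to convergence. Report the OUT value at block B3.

Converged values:
  B0: | IN={} | OUT={a@B0, c@B0}
  B1: | IN={a@B0, b@B2, c@B0, c@B2, d@B3, f@B3} | OUT={a@B0, b@B2, c@B0, c@B2, d@B3, f@B3}
  B2: | IN={a@B0, b@B2, c@B0, c@B2, d@B3, f@B3} | OUT={a@B0, b@B2, c@B2, d@B3, f@B3}
  B3: | IN={a@B0, b@B2, c@B2, d@B3, f@B3} | OUT={a@B0, b@B2, c@B2, d@B3, f@B3}
  B4: | IN={a@B0, b@B2, c@B2, d@B3, f@B3} | OUT={a@B4, b@B2, c@B2, d@B4, f@B4}

Merge at B3: IN[B3] = OUT[B2] = {a@B0, b@B2, c@B2, d@B3, f@B3}
Applying B3's transfer function to that IN value gives OUT[B3] (row B3 above).

Answer: {a@B0, b@B2, c@B2, d@B3, f@B3}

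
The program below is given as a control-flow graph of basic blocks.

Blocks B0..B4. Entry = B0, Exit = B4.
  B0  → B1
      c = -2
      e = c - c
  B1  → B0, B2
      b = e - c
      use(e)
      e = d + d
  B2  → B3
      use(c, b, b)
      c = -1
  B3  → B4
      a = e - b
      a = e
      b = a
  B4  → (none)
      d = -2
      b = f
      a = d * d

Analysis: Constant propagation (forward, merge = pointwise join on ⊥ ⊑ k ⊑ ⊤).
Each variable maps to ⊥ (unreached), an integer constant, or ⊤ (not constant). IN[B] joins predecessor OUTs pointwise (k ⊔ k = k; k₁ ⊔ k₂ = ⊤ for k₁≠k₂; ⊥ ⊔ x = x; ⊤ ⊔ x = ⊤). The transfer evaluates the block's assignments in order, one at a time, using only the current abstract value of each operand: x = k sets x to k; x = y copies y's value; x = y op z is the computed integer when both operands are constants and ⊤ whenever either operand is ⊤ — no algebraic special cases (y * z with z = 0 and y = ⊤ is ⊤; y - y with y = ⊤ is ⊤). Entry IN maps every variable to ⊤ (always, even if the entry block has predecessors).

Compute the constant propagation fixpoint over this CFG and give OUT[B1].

Answer: {a: ⊤, b: 2, c: -2, d: ⊤, e: ⊤, f: ⊤}

Derivation:
Per-block solution:
  B0:  IN=(all ⊤)  OUT={c:-2, e:0; rest ⊤}
  B1:  IN={c:-2, e:0; rest ⊤}  OUT={b:2, c:-2; rest ⊤}
  B2:  IN={b:2, c:-2; rest ⊤}  OUT={b:2, c:-1; rest ⊤}
  B3:  IN={b:2, c:-1; rest ⊤}  OUT={c:-1; rest ⊤}
  B4:  IN={c:-1; rest ⊤}  OUT={a:4, c:-1, d:-2; rest ⊤}

Merge at B1: IN[B1] = OUT[B0] = {a: ⊤, b: ⊤, c: -2, d: ⊤, e: 0, f: ⊤}
Applying B1's transfer function to that IN value gives OUT[B1] (row B1 above).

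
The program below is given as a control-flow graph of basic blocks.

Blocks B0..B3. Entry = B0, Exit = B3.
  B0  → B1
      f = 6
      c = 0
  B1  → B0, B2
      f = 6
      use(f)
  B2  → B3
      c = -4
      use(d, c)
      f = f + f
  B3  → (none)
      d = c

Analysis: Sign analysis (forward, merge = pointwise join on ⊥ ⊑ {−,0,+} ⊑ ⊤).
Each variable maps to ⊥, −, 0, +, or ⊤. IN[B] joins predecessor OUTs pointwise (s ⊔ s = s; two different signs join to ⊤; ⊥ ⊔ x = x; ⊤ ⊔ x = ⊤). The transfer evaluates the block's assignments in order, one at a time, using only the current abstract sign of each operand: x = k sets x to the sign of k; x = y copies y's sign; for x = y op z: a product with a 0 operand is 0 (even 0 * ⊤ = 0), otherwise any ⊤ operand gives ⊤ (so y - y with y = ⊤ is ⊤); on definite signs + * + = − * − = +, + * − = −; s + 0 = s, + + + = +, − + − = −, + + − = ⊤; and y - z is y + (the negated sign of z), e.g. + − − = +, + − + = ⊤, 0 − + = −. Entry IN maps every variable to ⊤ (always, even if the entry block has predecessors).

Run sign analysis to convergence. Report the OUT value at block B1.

Answer: {a: ⊤, b: ⊤, c: 0, d: ⊤, e: ⊤, f: +}

Working:
Converged values:
  B0: | IN=(all ⊤) | OUT={c:0, f:+; rest ⊤}
  B1: | IN={c:0, f:+; rest ⊤} | OUT={c:0, f:+; rest ⊤}
  B2: | IN={c:0, f:+; rest ⊤} | OUT={c:-, f:+; rest ⊤}
  B3: | IN={c:-, f:+; rest ⊤} | OUT={c:-, d:-, f:+; rest ⊤}

Merge at B1: IN[B1] = OUT[B0] = {a: ⊤, b: ⊤, c: 0, d: ⊤, e: ⊤, f: +}
Applying B1's transfer function to that IN value gives OUT[B1] (row B1 above).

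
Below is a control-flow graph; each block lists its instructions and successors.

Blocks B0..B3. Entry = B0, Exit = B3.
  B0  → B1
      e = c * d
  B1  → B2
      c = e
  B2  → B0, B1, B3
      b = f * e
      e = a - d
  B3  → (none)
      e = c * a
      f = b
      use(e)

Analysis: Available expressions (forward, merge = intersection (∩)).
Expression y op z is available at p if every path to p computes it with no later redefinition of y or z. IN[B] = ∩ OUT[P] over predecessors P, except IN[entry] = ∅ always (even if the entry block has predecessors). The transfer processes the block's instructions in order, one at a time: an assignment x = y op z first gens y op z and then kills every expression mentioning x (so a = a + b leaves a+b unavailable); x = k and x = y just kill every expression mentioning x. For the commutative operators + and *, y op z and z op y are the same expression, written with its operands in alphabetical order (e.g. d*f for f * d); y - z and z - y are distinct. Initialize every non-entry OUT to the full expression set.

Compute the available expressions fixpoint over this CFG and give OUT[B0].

Per-block solution:
  B0:  IN={}  OUT={c*d}
  B1:  IN={}  OUT={}
  B2:  IN={}  OUT={a-d}
  B3:  IN={a-d}  OUT={a*c, a-d}

Merge at B0 (entry node, so the boundary value {} is joined with the incoming edge(s)): IN[B0] = {} ∩ OUT[B2] = {}
Applying B0's transfer function to that IN value gives OUT[B0] (row B0 above).

Answer: {c*d}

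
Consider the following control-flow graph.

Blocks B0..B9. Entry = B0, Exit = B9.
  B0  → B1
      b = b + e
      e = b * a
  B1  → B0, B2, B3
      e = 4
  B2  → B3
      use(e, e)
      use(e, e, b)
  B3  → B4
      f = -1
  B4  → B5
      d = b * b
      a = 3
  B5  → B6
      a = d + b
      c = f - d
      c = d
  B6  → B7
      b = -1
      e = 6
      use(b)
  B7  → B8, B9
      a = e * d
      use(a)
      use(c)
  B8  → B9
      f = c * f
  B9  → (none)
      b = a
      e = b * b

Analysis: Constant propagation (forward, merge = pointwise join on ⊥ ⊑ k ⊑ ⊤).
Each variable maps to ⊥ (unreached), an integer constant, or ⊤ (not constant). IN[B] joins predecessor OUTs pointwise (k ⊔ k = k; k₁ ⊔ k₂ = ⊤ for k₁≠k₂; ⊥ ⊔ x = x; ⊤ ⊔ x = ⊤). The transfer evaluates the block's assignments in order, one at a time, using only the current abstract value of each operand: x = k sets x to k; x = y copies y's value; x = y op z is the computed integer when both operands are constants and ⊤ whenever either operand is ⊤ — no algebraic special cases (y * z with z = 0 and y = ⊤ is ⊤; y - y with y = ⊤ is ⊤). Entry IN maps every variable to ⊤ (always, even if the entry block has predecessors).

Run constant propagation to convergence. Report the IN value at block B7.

Answer: {a: ⊤, b: -1, c: ⊤, d: ⊤, e: 6, f: -1}

Trace:
Fixpoint table:
  B0:  IN=(all ⊤)  OUT=(all ⊤)
  B1:  IN=(all ⊤)  OUT={e:4; rest ⊤}
  B2:  IN={e:4; rest ⊤}  OUT={e:4; rest ⊤}
  B3:  IN={e:4; rest ⊤}  OUT={e:4, f:-1; rest ⊤}
  B4:  IN={e:4, f:-1; rest ⊤}  OUT={a:3, e:4, f:-1; rest ⊤}
  B5:  IN={a:3, e:4, f:-1; rest ⊤}  OUT={e:4, f:-1; rest ⊤}
  B6:  IN={e:4, f:-1; rest ⊤}  OUT={b:-1, e:6, f:-1; rest ⊤}
  B7:  IN={b:-1, e:6, f:-1; rest ⊤}  OUT={b:-1, e:6, f:-1; rest ⊤}
  B8:  IN={b:-1, e:6, f:-1; rest ⊤}  OUT={b:-1, e:6; rest ⊤}
  B9:  IN={b:-1, e:6; rest ⊤}  OUT=(all ⊤)

Merge at B7: IN[B7] = OUT[B6] = {a: ⊤, b: -1, c: ⊤, d: ⊤, e: 6, f: -1}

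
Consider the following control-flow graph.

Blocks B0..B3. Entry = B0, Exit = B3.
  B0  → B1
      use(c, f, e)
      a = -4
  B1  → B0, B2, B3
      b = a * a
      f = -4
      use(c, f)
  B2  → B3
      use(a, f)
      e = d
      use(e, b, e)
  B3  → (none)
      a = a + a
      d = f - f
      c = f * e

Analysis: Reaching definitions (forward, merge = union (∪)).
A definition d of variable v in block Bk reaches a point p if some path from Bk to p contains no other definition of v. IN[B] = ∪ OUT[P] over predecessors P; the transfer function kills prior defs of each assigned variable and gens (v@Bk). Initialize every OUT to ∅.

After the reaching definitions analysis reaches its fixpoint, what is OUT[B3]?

Answer: {a@B3, b@B1, c@B3, d@B3, e@B2, f@B1}

Working:
Per-block solution:
  B0: | IN={a@B0, b@B1, f@B1} | OUT={a@B0, b@B1, f@B1}
  B1: | IN={a@B0, b@B1, f@B1} | OUT={a@B0, b@B1, f@B1}
  B2: | IN={a@B0, b@B1, f@B1} | OUT={a@B0, b@B1, e@B2, f@B1}
  B3: | IN={a@B0, b@B1, e@B2, f@B1} | OUT={a@B3, b@B1, c@B3, d@B3, e@B2, f@B1}

Merge at B3: IN[B3] = OUT[B1] ⊔ OUT[B2] = {a@B0, b@B1, e@B2, f@B1}
Applying B3's transfer function to that IN value gives OUT[B3] (row B3 above).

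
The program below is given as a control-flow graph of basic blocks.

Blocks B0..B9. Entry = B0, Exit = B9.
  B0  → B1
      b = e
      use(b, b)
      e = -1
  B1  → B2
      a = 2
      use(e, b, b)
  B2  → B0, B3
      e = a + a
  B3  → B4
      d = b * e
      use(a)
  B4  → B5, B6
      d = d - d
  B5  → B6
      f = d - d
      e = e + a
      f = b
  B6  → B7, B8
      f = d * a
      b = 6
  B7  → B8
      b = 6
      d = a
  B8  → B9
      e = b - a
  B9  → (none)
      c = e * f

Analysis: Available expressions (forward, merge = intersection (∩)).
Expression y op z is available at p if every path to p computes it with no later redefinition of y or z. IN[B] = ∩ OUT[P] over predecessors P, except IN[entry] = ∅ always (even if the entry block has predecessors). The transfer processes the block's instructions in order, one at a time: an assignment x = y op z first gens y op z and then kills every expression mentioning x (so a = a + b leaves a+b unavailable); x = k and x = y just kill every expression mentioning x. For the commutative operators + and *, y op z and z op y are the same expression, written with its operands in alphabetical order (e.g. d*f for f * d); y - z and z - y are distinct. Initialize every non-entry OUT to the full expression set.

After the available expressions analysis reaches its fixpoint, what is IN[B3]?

Fixpoint table:
  B0:   IN={}   OUT={}
  B1:   IN={}   OUT={}
  B2:   IN={}   OUT={a+a}
  B3:   IN={a+a}   OUT={a+a, b*e}
  B4:   IN={a+a, b*e}   OUT={a+a, b*e}
  B5:   IN={a+a, b*e}   OUT={a+a, d-d}
  B6:   IN={a+a}   OUT={a*d, a+a}
  B7:   IN={a*d, a+a}   OUT={a+a}
  B8:   IN={a+a}   OUT={a+a, b-a}
  B9:   IN={a+a, b-a}   OUT={a+a, b-a, e*f}

Merge at B3: IN[B3] = OUT[B2] = {a+a}

Answer: {a+a}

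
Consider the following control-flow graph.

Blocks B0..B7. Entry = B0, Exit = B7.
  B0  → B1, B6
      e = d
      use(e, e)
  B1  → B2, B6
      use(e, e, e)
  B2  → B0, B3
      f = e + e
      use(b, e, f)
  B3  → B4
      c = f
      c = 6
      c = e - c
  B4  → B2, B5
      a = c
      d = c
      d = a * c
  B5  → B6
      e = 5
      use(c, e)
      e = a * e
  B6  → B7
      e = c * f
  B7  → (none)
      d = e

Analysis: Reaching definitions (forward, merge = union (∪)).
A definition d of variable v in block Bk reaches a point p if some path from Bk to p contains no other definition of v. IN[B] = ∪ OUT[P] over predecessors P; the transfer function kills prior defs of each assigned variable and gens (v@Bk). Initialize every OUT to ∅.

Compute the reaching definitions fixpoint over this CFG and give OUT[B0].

Converged values:
  B0:  IN={a@B4, c@B3, d@B4, e@B0, f@B2}  OUT={a@B4, c@B3, d@B4, e@B0, f@B2}
  B1:  IN={a@B4, c@B3, d@B4, e@B0, f@B2}  OUT={a@B4, c@B3, d@B4, e@B0, f@B2}
  B2:  IN={a@B4, c@B3, d@B4, e@B0, f@B2}  OUT={a@B4, c@B3, d@B4, e@B0, f@B2}
  B3:  IN={a@B4, c@B3, d@B4, e@B0, f@B2}  OUT={a@B4, c@B3, d@B4, e@B0, f@B2}
  B4:  IN={a@B4, c@B3, d@B4, e@B0, f@B2}  OUT={a@B4, c@B3, d@B4, e@B0, f@B2}
  B5:  IN={a@B4, c@B3, d@B4, e@B0, f@B2}  OUT={a@B4, c@B3, d@B4, e@B5, f@B2}
  B6:  IN={a@B4, c@B3, d@B4, e@B0, e@B5, f@B2}  OUT={a@B4, c@B3, d@B4, e@B6, f@B2}
  B7:  IN={a@B4, c@B3, d@B4, e@B6, f@B2}  OUT={a@B4, c@B3, d@B7, e@B6, f@B2}

Merge at B0 (entry node, so the boundary value {} is joined with the incoming edge(s)): IN[B0] = {} ⊔ OUT[B2] = {a@B4, c@B3, d@B4, e@B0, f@B2}
Applying B0's transfer function to that IN value gives OUT[B0] (row B0 above).

Answer: {a@B4, c@B3, d@B4, e@B0, f@B2}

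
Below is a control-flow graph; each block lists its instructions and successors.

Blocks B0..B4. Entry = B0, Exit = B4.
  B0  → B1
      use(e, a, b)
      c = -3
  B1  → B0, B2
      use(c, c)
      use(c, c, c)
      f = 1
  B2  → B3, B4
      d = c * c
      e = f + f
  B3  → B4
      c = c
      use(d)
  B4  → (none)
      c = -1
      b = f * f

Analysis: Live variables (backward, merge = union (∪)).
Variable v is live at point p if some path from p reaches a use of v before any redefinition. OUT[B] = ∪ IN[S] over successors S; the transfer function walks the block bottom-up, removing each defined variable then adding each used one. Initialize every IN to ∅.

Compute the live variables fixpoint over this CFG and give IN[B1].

Fixpoint table:
  B0:   IN={a, b, e}   OUT={a, b, c, e}
  B1:   IN={a, b, c, e}   OUT={a, b, c, e, f}
  B2:   IN={c, f}   OUT={c, d, f}
  B3:   IN={c, d, f}   OUT={f}
  B4:   IN={f}   OUT={}

Merge at B1: OUT[B1] = IN[B0] ⊔ IN[B2] = {a, b, c, e, f}
Applying B1's transfer function to that OUT value gives IN[B1] (row B1 above).

Answer: {a, b, c, e}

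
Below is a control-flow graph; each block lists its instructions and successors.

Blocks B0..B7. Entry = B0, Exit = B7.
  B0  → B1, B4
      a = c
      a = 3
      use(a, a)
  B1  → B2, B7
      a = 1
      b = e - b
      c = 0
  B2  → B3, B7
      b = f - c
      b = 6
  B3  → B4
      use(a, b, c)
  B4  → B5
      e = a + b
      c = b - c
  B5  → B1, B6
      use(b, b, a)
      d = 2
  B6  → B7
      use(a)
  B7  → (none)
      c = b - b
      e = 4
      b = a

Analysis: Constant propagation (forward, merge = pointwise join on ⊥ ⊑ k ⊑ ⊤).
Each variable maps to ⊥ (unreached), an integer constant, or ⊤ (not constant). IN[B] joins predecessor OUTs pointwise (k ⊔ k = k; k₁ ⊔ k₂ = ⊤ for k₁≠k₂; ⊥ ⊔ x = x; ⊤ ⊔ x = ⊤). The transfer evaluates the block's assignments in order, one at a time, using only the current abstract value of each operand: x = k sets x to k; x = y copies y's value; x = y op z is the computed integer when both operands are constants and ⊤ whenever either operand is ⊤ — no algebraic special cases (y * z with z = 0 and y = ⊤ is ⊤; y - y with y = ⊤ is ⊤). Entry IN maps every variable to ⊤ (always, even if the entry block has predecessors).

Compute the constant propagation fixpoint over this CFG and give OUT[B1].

Fixpoint table:
  B0: | IN=(all ⊤) | OUT={a:3; rest ⊤}
  B1: | IN=(all ⊤) | OUT={a:1, c:0; rest ⊤}
  B2: | IN={a:1, c:0; rest ⊤} | OUT={a:1, b:6, c:0; rest ⊤}
  B3: | IN={a:1, b:6, c:0; rest ⊤} | OUT={a:1, b:6, c:0; rest ⊤}
  B4: | IN=(all ⊤) | OUT=(all ⊤)
  B5: | IN=(all ⊤) | OUT={d:2; rest ⊤}
  B6: | IN={d:2; rest ⊤} | OUT={d:2; rest ⊤}
  B7: | IN=(all ⊤) | OUT={e:4; rest ⊤}

Merge at B1: IN[B1] = OUT[B0] ⊔ OUT[B5] = {a: ⊤, b: ⊤, c: ⊤, d: ⊤, e: ⊤, f: ⊤}
Applying B1's transfer function to that IN value gives OUT[B1] (row B1 above).

Answer: {a: 1, b: ⊤, c: 0, d: ⊤, e: ⊤, f: ⊤}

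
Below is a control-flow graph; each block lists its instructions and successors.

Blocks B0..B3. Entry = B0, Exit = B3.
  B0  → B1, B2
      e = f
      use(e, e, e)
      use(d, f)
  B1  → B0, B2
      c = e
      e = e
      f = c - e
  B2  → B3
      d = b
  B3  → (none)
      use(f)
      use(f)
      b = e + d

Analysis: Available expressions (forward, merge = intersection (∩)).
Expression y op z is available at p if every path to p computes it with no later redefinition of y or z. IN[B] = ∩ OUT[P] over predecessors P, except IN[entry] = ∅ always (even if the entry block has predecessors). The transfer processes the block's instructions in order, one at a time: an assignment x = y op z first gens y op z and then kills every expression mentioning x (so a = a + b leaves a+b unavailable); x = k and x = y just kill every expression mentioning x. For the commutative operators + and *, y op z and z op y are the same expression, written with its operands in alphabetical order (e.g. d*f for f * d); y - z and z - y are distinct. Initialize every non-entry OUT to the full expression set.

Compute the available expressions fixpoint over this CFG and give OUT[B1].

Answer: {c-e}

Working:
Per-block solution:
  B0:   IN={}   OUT={}
  B1:   IN={}   OUT={c-e}
  B2:   IN={}   OUT={}
  B3:   IN={}   OUT={d+e}

Merge at B1: IN[B1] = OUT[B0] = {}
Applying B1's transfer function to that IN value gives OUT[B1] (row B1 above).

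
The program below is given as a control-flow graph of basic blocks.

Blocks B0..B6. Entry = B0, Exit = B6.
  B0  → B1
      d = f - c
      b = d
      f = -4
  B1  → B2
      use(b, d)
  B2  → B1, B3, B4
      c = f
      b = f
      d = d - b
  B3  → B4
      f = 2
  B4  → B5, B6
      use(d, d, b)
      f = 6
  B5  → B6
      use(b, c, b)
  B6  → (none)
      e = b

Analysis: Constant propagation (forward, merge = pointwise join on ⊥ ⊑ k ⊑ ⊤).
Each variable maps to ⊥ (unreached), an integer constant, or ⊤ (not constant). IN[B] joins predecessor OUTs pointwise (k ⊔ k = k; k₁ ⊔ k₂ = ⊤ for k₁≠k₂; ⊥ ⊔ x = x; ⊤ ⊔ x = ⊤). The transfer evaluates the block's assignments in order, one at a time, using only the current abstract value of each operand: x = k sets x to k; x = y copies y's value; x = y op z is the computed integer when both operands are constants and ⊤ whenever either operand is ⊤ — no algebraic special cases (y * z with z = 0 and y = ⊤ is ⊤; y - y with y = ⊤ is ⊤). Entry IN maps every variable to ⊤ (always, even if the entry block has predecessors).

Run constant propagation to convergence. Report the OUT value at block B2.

Per-block solution:
  B0:   IN=(all ⊤)   OUT={f:-4; rest ⊤}
  B1:   IN={f:-4; rest ⊤}   OUT={f:-4; rest ⊤}
  B2:   IN={f:-4; rest ⊤}   OUT={b:-4, c:-4, f:-4; rest ⊤}
  B3:   IN={b:-4, c:-4, f:-4; rest ⊤}   OUT={b:-4, c:-4, f:2; rest ⊤}
  B4:   IN={b:-4, c:-4; rest ⊤}   OUT={b:-4, c:-4, f:6; rest ⊤}
  B5:   IN={b:-4, c:-4, f:6; rest ⊤}   OUT={b:-4, c:-4, f:6; rest ⊤}
  B6:   IN={b:-4, c:-4, f:6; rest ⊤}   OUT={b:-4, c:-4, e:-4, f:6; rest ⊤}

Merge at B2: IN[B2] = OUT[B1] = {a: ⊤, b: ⊤, c: ⊤, d: ⊤, e: ⊤, f: -4}
Applying B2's transfer function to that IN value gives OUT[B2] (row B2 above).

Answer: {a: ⊤, b: -4, c: -4, d: ⊤, e: ⊤, f: -4}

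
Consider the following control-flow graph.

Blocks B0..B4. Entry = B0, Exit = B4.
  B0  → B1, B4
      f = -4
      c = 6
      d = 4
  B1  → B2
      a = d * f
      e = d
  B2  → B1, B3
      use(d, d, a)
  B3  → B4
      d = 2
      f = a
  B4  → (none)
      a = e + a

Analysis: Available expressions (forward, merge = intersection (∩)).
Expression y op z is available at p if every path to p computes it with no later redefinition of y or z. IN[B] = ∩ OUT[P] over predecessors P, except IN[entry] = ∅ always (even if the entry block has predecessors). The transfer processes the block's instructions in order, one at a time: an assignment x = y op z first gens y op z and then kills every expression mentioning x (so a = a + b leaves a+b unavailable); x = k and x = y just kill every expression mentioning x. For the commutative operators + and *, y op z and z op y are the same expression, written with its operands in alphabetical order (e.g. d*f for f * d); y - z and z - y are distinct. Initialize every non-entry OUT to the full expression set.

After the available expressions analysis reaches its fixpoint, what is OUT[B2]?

Per-block solution:
  B0:   IN={}   OUT={}
  B1:   IN={}   OUT={d*f}
  B2:   IN={d*f}   OUT={d*f}
  B3:   IN={d*f}   OUT={}
  B4:   IN={}   OUT={}

Merge at B2: IN[B2] = OUT[B1] = {d*f}
Applying B2's transfer function to that IN value gives OUT[B2] (row B2 above).

Answer: {d*f}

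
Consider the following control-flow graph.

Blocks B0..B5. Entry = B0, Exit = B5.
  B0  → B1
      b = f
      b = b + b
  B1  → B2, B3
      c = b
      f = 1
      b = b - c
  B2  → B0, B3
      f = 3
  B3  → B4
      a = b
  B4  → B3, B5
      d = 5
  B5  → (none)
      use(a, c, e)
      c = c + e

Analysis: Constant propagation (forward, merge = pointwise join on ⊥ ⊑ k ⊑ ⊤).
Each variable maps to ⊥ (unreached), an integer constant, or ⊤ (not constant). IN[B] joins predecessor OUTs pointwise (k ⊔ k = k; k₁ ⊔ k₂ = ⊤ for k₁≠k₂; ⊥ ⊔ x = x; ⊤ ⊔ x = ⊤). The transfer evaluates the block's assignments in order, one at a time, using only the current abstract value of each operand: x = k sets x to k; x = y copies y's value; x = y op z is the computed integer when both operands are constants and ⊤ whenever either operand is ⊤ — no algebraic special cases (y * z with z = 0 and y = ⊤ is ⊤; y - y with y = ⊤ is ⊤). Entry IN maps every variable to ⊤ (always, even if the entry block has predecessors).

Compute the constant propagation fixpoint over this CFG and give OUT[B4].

Fixpoint table:
  B0:  IN=(all ⊤)  OUT=(all ⊤)
  B1:  IN=(all ⊤)  OUT={f:1; rest ⊤}
  B2:  IN={f:1; rest ⊤}  OUT={f:3; rest ⊤}
  B3:  IN=(all ⊤)  OUT=(all ⊤)
  B4:  IN=(all ⊤)  OUT={d:5; rest ⊤}
  B5:  IN={d:5; rest ⊤}  OUT={d:5; rest ⊤}

Merge at B4: IN[B4] = OUT[B3] = {a: ⊤, b: ⊤, c: ⊤, d: ⊤, e: ⊤, f: ⊤}
Applying B4's transfer function to that IN value gives OUT[B4] (row B4 above).

Answer: {a: ⊤, b: ⊤, c: ⊤, d: 5, e: ⊤, f: ⊤}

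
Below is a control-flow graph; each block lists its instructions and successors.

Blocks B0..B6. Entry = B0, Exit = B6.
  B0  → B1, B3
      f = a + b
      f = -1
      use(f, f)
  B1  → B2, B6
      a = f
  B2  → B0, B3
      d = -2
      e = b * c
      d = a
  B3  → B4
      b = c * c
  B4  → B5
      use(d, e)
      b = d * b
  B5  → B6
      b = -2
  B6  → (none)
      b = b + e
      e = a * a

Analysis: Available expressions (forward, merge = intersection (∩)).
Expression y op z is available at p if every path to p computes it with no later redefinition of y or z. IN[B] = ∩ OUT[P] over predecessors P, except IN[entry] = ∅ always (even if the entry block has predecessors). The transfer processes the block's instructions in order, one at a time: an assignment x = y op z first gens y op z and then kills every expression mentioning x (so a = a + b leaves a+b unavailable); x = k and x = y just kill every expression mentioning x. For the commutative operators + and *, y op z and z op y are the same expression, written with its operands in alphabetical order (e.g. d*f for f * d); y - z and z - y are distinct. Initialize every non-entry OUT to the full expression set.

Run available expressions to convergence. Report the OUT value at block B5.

Per-block solution:
  B0:   IN={}   OUT={a+b}
  B1:   IN={a+b}   OUT={}
  B2:   IN={}   OUT={b*c}
  B3:   IN={}   OUT={c*c}
  B4:   IN={c*c}   OUT={c*c}
  B5:   IN={c*c}   OUT={c*c}
  B6:   IN={}   OUT={a*a}

Merge at B5: IN[B5] = OUT[B4] = {c*c}
Applying B5's transfer function to that IN value gives OUT[B5] (row B5 above).

Answer: {c*c}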